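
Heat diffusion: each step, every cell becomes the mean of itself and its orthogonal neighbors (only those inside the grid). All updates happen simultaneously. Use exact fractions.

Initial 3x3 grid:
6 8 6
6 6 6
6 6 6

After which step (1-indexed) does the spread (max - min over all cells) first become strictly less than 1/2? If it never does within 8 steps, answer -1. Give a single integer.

Answer: 3

Derivation:
Step 1: max=20/3, min=6, spread=2/3
Step 2: max=787/120, min=6, spread=67/120
Step 3: max=6917/1080, min=607/100, spread=1807/5400
  -> spread < 1/2 first at step 3
Step 4: max=2749963/432000, min=16561/2700, spread=33401/144000
Step 5: max=24557933/3888000, min=1663391/270000, spread=3025513/19440000
Step 6: max=9796126867/1555200000, min=89155949/14400000, spread=53531/497664
Step 7: max=585904925849/93312000000, min=24119116051/3888000000, spread=450953/5971968
Step 8: max=35101223560603/5598720000000, min=2900368610519/466560000000, spread=3799043/71663616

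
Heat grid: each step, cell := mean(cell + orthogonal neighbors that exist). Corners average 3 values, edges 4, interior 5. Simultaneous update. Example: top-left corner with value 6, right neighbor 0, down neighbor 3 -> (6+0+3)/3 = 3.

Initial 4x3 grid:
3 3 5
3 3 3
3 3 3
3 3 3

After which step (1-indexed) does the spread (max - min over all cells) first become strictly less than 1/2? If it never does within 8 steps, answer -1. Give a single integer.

Answer: 3

Derivation:
Step 1: max=11/3, min=3, spread=2/3
Step 2: max=32/9, min=3, spread=5/9
Step 3: max=365/108, min=3, spread=41/108
  -> spread < 1/2 first at step 3
Step 4: max=43097/12960, min=3, spread=4217/12960
Step 5: max=2541949/777600, min=10879/3600, spread=38417/155520
Step 6: max=151168211/46656000, min=218597/72000, spread=1903471/9331200
Step 7: max=8999069089/2799360000, min=6595759/2160000, spread=18038617/111974400
Step 8: max=537152982851/167961600000, min=596126759/194400000, spread=883978523/6718464000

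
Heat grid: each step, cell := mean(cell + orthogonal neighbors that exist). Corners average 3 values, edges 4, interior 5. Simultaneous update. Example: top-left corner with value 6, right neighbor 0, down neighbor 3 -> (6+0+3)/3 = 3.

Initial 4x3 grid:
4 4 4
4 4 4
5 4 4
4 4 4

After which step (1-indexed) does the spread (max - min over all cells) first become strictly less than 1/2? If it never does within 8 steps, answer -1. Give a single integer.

Step 1: max=13/3, min=4, spread=1/3
  -> spread < 1/2 first at step 1
Step 2: max=511/120, min=4, spread=31/120
Step 3: max=4531/1080, min=4, spread=211/1080
Step 4: max=448897/108000, min=7247/1800, spread=14077/108000
Step 5: max=4028407/972000, min=435683/108000, spread=5363/48600
Step 6: max=120380809/29160000, min=242869/60000, spread=93859/1166400
Step 7: max=7208674481/1749600000, min=394136467/97200000, spread=4568723/69984000
Step 8: max=431684435629/104976000000, min=11845618889/2916000000, spread=8387449/167961600

Answer: 1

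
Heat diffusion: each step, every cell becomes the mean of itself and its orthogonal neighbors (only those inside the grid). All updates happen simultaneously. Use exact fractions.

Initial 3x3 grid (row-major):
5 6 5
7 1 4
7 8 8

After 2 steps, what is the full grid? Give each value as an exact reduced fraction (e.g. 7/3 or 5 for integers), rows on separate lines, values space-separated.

Answer: 61/12 409/80 55/12
353/60 499/100 641/120
55/9 63/10 103/18

Derivation:
After step 1:
  6 17/4 5
  5 26/5 9/2
  22/3 6 20/3
After step 2:
  61/12 409/80 55/12
  353/60 499/100 641/120
  55/9 63/10 103/18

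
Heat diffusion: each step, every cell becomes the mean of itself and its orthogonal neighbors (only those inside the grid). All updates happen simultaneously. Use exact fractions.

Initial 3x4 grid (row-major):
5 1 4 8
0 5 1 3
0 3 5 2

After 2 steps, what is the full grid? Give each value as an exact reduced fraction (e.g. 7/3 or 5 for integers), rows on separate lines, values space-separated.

Answer: 11/4 45/16 317/80 4
15/8 151/50 307/100 463/120
9/4 9/4 97/30 115/36

Derivation:
After step 1:
  2 15/4 7/2 5
  5/2 2 18/5 7/2
  1 13/4 11/4 10/3
After step 2:
  11/4 45/16 317/80 4
  15/8 151/50 307/100 463/120
  9/4 9/4 97/30 115/36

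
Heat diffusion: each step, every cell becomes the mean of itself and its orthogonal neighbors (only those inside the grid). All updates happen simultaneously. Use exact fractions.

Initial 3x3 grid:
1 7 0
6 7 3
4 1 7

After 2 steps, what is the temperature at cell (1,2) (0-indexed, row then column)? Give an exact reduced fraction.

Answer: 321/80

Derivation:
Step 1: cell (1,2) = 17/4
Step 2: cell (1,2) = 321/80
Full grid after step 2:
  155/36 331/80 34/9
  529/120 441/100 321/80
  155/36 1013/240 38/9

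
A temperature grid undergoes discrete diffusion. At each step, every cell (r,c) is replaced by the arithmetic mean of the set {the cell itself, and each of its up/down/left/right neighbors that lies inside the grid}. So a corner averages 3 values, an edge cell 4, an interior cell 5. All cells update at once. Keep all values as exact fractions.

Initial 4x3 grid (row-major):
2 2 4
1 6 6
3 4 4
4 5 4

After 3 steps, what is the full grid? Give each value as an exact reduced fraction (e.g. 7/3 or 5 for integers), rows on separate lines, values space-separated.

Answer: 3179/1080 25327/7200 176/45
1477/450 5509/1500 1699/400
2131/600 24401/6000 15511/3600
2783/720 58849/14400 9479/2160

Derivation:
After step 1:
  5/3 7/2 4
  3 19/5 5
  3 22/5 9/2
  4 17/4 13/3
After step 2:
  49/18 389/120 25/6
  43/15 197/50 173/40
  18/5 399/100 547/120
  15/4 1019/240 157/36
After step 3:
  3179/1080 25327/7200 176/45
  1477/450 5509/1500 1699/400
  2131/600 24401/6000 15511/3600
  2783/720 58849/14400 9479/2160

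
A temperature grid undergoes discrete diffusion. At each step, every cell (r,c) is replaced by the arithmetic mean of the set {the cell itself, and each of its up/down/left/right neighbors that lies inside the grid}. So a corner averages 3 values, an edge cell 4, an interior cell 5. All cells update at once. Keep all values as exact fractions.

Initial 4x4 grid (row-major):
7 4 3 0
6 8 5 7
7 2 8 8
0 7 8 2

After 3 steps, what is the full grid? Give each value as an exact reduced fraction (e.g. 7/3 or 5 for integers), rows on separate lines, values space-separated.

After step 1:
  17/3 11/2 3 10/3
  7 5 31/5 5
  15/4 32/5 31/5 25/4
  14/3 17/4 25/4 6
After step 2:
  109/18 115/24 541/120 34/9
  257/48 301/50 127/25 1247/240
  1309/240 128/25 313/50 469/80
  38/9 647/120 227/40 37/6
After step 3:
  2333/432 9619/1800 8171/1800 9707/2160
  41191/7200 31639/6000 32477/6000 35849/7200
  36271/7200 6779/1200 11199/2000 4697/800
  10849/2160 1148/225 881/150 4249/720

Answer: 2333/432 9619/1800 8171/1800 9707/2160
41191/7200 31639/6000 32477/6000 35849/7200
36271/7200 6779/1200 11199/2000 4697/800
10849/2160 1148/225 881/150 4249/720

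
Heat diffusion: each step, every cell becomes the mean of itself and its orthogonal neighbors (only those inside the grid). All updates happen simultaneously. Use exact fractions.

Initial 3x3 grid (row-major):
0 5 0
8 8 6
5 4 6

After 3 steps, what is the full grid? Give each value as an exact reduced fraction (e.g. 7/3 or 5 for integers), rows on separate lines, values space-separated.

Answer: 5041/1080 7081/1600 9637/2160
24343/4800 10241/2000 2921/600
1499/270 26093/4800 11627/2160

Derivation:
After step 1:
  13/3 13/4 11/3
  21/4 31/5 5
  17/3 23/4 16/3
After step 2:
  77/18 349/80 143/36
  429/80 509/100 101/20
  50/9 459/80 193/36
After step 3:
  5041/1080 7081/1600 9637/2160
  24343/4800 10241/2000 2921/600
  1499/270 26093/4800 11627/2160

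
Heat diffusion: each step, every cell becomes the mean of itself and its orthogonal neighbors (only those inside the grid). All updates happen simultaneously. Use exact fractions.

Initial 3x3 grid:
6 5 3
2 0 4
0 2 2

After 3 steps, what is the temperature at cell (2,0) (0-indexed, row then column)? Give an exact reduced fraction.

Answer: 266/135

Derivation:
Step 1: cell (2,0) = 4/3
Step 2: cell (2,0) = 13/9
Step 3: cell (2,0) = 266/135
Full grid after step 3:
  3403/1080 22331/7200 779/240
  8603/3600 15869/6000 37337/14400
  266/135 569/300 4861/2160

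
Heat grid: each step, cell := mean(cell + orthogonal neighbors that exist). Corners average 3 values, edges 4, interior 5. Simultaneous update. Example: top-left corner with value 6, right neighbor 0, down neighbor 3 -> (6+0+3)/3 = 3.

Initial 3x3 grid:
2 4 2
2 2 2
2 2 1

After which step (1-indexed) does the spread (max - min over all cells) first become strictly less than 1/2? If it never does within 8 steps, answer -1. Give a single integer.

Step 1: max=8/3, min=5/3, spread=1
Step 2: max=307/120, min=31/18, spread=301/360
Step 3: max=2597/1080, min=27623/14400, spread=21011/43200
  -> spread < 1/2 first at step 3
Step 4: max=1000303/432000, min=127609/64800, spread=448729/1296000
Step 5: max=8836373/3888000, min=7932623/3888000, spread=1205/5184
Step 6: max=520182931/233280000, min=482116681/233280000, spread=10151/62208
Step 7: max=30933063557/13996800000, min=29329619807/13996800000, spread=85517/746496
Step 8: max=1840072079779/839808000000, min=1772531673529/839808000000, spread=720431/8957952

Answer: 3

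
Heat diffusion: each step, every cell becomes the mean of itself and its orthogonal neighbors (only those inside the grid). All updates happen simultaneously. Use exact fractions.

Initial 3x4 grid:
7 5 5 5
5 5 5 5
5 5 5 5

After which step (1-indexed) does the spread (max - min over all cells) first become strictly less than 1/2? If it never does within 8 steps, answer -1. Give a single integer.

Answer: 3

Derivation:
Step 1: max=17/3, min=5, spread=2/3
Step 2: max=50/9, min=5, spread=5/9
Step 3: max=581/108, min=5, spread=41/108
  -> spread < 1/2 first at step 3
Step 4: max=69017/12960, min=5, spread=4217/12960
Step 5: max=4097149/777600, min=18079/3600, spread=38417/155520
Step 6: max=244480211/46656000, min=362597/72000, spread=1903471/9331200
Step 7: max=14597789089/2799360000, min=10915759/2160000, spread=18038617/111974400
Step 8: max=873076182851/167961600000, min=984926759/194400000, spread=883978523/6718464000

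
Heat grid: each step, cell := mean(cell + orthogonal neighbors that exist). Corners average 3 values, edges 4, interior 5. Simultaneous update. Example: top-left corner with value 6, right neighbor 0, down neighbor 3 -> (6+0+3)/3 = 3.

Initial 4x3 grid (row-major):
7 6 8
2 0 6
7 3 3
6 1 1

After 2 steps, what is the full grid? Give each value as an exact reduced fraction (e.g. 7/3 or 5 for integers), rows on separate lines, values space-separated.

After step 1:
  5 21/4 20/3
  4 17/5 17/4
  9/2 14/5 13/4
  14/3 11/4 5/3
After step 2:
  19/4 1219/240 97/18
  169/40 197/50 527/120
  479/120 167/50 359/120
  143/36 713/240 23/9

Answer: 19/4 1219/240 97/18
169/40 197/50 527/120
479/120 167/50 359/120
143/36 713/240 23/9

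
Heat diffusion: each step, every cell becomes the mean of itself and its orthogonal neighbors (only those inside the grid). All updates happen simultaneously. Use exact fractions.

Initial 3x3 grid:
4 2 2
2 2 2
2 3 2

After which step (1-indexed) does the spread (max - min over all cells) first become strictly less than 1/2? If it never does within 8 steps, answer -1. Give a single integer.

Step 1: max=8/3, min=2, spread=2/3
Step 2: max=23/9, min=32/15, spread=19/45
  -> spread < 1/2 first at step 2
Step 3: max=659/270, min=3953/1800, spread=1321/5400
Step 4: max=77621/32400, min=288559/129600, spread=877/5184
Step 5: max=574439/243000, min=17460173/7776000, spread=7375/62208
Step 6: max=273597539/116640000, min=1055547031/466560000, spread=62149/746496
Step 7: max=8161408829/3499200000, min=63655198757/27993600000, spread=523543/8957952
Step 8: max=975724121201/419904000000, min=3833981031679/1679616000000, spread=4410589/107495424

Answer: 2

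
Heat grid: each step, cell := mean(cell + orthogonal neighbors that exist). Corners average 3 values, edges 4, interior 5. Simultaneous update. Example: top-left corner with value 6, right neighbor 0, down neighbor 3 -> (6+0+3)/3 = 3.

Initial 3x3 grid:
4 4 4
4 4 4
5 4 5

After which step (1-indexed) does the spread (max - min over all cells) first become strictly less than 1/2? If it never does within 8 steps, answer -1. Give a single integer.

Answer: 2

Derivation:
Step 1: max=9/2, min=4, spread=1/2
Step 2: max=157/36, min=4, spread=13/36
  -> spread < 1/2 first at step 2
Step 3: max=6197/1440, min=587/144, spread=109/480
Step 4: max=110309/25920, min=14761/3600, spread=20149/129600
Step 5: max=21965933/5184000, min=2142091/518400, spread=545023/5184000
Step 6: max=1311543751/311040000, min=26851237/6480000, spread=36295/497664
Step 7: max=78534770597/18662400000, min=6464935831/1555200000, spread=305773/5971968
Step 8: max=4702290670159/1119744000000, min=64750575497/15552000000, spread=2575951/71663616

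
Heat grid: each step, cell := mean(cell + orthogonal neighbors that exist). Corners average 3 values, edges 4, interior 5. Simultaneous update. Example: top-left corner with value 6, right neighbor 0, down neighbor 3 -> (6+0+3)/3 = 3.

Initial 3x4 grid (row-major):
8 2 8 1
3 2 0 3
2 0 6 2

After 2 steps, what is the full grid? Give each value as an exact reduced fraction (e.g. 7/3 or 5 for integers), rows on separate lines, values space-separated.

After step 1:
  13/3 5 11/4 4
  15/4 7/5 19/5 3/2
  5/3 5/2 2 11/3
After step 2:
  157/36 809/240 311/80 11/4
  223/80 329/100 229/100 389/120
  95/36 227/120 359/120 43/18

Answer: 157/36 809/240 311/80 11/4
223/80 329/100 229/100 389/120
95/36 227/120 359/120 43/18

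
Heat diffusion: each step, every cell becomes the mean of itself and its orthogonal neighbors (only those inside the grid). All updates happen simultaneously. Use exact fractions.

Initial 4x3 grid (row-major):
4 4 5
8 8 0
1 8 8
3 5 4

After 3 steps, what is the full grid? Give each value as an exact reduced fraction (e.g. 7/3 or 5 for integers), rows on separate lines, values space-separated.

Answer: 5533/1080 72157/14400 1681/360
37541/7200 30713/6000 12097/2400
11857/2400 15599/3000 37321/7200
75/16 17813/3600 2249/432

Derivation:
After step 1:
  16/3 21/4 3
  21/4 28/5 21/4
  5 6 5
  3 5 17/3
After step 2:
  95/18 1151/240 9/2
  1271/240 547/100 377/80
  77/16 133/25 263/48
  13/3 59/12 47/9
After step 3:
  5533/1080 72157/14400 1681/360
  37541/7200 30713/6000 12097/2400
  11857/2400 15599/3000 37321/7200
  75/16 17813/3600 2249/432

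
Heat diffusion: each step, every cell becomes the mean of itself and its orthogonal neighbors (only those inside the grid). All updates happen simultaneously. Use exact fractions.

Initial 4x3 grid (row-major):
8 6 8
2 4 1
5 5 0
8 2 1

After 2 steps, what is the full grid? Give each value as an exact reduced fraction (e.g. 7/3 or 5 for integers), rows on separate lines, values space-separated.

Answer: 199/36 613/120 59/12
1121/240 213/50 17/5
359/80 351/100 23/10
14/3 33/10 9/4

Derivation:
After step 1:
  16/3 13/2 5
  19/4 18/5 13/4
  5 16/5 7/4
  5 4 1
After step 2:
  199/36 613/120 59/12
  1121/240 213/50 17/5
  359/80 351/100 23/10
  14/3 33/10 9/4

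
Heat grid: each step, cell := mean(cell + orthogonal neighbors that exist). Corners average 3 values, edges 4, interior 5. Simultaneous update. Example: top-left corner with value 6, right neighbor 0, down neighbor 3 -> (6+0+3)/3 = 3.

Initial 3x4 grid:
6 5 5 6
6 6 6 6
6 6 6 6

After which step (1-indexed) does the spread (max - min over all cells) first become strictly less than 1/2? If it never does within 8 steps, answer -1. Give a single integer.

Step 1: max=6, min=11/2, spread=1/2
Step 2: max=6, min=337/60, spread=23/60
  -> spread < 1/2 first at step 2
Step 3: max=1069/180, min=10249/1800, spread=49/200
Step 4: max=15949/2700, min=154829/27000, spread=4661/27000
Step 5: max=794303/135000, min=4667693/810000, spread=157/1296
Step 6: max=15843859/2700000, min=280967587/48600000, spread=1351/15552
Step 7: max=711576367/121500000, min=8448088279/1458000000, spread=5813/93312
Step 8: max=42632780953/7290000000, min=126921311609/21870000000, spread=6253/139968

Answer: 2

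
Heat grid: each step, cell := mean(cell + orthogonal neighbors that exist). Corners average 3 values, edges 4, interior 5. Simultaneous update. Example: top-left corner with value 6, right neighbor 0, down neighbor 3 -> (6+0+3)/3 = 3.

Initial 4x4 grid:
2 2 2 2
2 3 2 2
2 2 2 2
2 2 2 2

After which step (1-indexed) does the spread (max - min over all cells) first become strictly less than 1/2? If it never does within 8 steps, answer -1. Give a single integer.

Step 1: max=9/4, min=2, spread=1/4
  -> spread < 1/2 first at step 1
Step 2: max=111/50, min=2, spread=11/50
Step 3: max=5167/2400, min=2, spread=367/2400
Step 4: max=23171/10800, min=1213/600, spread=1337/10800
Step 5: max=689669/324000, min=36469/18000, spread=33227/324000
Step 6: max=20654327/9720000, min=220049/108000, spread=849917/9720000
Step 7: max=616914347/291600000, min=3308533/1620000, spread=21378407/291600000
Step 8: max=18462462371/8748000000, min=995688343/486000000, spread=540072197/8748000000

Answer: 1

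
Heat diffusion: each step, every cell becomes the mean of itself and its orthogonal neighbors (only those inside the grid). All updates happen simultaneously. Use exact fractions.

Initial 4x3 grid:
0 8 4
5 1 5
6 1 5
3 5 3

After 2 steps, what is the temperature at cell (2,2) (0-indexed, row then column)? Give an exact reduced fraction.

Answer: 911/240

Derivation:
Step 1: cell (2,2) = 7/2
Step 2: cell (2,2) = 911/240
Full grid after step 2:
  127/36 69/16 38/9
  181/48 88/25 203/48
  901/240 357/100 911/240
  137/36 39/10 65/18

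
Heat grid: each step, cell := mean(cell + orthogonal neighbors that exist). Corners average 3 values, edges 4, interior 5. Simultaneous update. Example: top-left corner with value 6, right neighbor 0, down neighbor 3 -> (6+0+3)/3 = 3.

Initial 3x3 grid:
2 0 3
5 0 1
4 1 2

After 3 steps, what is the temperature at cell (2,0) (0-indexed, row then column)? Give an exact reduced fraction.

Step 1: cell (2,0) = 10/3
Step 2: cell (2,0) = 47/18
Step 3: cell (2,0) = 2527/1080
Full grid after step 3:
  553/270 24413/14400 3119/2160
  32063/14400 10931/6000 10819/7200
  2527/1080 28163/14400 3509/2160

Answer: 2527/1080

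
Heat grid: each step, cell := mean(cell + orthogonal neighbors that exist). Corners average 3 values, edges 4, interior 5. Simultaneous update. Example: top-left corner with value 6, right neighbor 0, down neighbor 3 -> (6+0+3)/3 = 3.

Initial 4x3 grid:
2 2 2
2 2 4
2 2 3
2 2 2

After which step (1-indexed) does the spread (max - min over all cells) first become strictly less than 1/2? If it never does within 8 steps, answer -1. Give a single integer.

Step 1: max=11/4, min=2, spread=3/4
Step 2: max=317/120, min=2, spread=77/120
Step 3: max=8903/3600, min=371/180, spread=1483/3600
  -> spread < 1/2 first at step 3
Step 4: max=261581/108000, min=11443/5400, spread=10907/36000
Step 5: max=2301461/972000, min=232439/108000, spread=20951/97200
Step 6: max=227474039/97200000, min=21211909/9720000, spread=15354949/97200000
Step 7: max=1014929467/437400000, min=1283612431/583200000, spread=8355223/69984000
Step 8: max=120992606881/52488000000, min=8617404931/3888000000, spread=14904449/167961600

Answer: 3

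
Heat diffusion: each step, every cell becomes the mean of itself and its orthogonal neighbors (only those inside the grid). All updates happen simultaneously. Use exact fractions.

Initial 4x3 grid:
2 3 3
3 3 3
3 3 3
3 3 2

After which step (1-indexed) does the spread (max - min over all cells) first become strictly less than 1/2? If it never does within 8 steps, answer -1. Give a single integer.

Step 1: max=3, min=8/3, spread=1/3
  -> spread < 1/2 first at step 1
Step 2: max=47/16, min=49/18, spread=31/144
Step 3: max=209/72, min=607/216, spread=5/54
Step 4: max=4619/1600, min=73543/25920, spread=803/16200
Step 5: max=1491929/518400, min=4439387/1555200, spread=91/3888
Step 6: max=37244119/12960000, min=267052933/93312000, spread=5523619/466560000
Step 7: max=1786438583/622080000, min=16045147247/5598720000, spread=205/34992
Step 8: max=321438965791/111974400000, min=963332697373/335923200000, spread=4921/1679616

Answer: 1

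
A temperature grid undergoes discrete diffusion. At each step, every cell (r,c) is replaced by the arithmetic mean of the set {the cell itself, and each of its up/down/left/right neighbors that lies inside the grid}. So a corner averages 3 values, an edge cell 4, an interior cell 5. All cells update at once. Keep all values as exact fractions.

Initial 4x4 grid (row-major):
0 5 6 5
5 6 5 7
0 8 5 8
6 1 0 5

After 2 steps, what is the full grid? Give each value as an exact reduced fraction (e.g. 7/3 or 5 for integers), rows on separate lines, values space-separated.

Answer: 31/9 559/120 213/40 35/6
499/120 113/25 283/50 243/40
83/24 47/10 24/5 661/120
65/18 77/24 481/120 40/9

Derivation:
After step 1:
  10/3 17/4 21/4 6
  11/4 29/5 29/5 25/4
  19/4 4 26/5 25/4
  7/3 15/4 11/4 13/3
After step 2:
  31/9 559/120 213/40 35/6
  499/120 113/25 283/50 243/40
  83/24 47/10 24/5 661/120
  65/18 77/24 481/120 40/9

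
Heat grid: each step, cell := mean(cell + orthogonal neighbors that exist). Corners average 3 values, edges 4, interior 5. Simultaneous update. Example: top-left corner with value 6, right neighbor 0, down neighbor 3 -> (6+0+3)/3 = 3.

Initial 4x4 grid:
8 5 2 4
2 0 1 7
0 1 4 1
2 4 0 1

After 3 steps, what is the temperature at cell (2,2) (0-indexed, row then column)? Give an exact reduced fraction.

Answer: 1201/600

Derivation:
Step 1: cell (2,2) = 7/5
Step 2: cell (2,2) = 23/10
Step 3: cell (2,2) = 1201/600
Full grid after step 3:
  391/120 7883/2400 4621/1440 7493/2160
  2161/800 2521/1000 16991/6000 415/144
  187/96 4107/2000 1201/600 1783/720
  1321/720 101/60 88/45 2057/1080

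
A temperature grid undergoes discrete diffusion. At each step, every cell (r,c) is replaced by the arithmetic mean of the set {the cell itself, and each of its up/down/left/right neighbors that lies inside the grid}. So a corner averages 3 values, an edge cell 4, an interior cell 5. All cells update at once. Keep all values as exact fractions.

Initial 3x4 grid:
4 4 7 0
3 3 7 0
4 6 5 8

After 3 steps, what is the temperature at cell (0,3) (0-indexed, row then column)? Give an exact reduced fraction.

Answer: 8039/2160

Derivation:
Step 1: cell (0,3) = 7/3
Step 2: cell (0,3) = 127/36
Step 3: cell (0,3) = 8039/2160
Full grid after step 3:
  4403/1080 2959/720 595/144 8039/2160
  653/160 179/40 5189/1200 12127/2880
  4723/1080 3299/720 703/144 9719/2160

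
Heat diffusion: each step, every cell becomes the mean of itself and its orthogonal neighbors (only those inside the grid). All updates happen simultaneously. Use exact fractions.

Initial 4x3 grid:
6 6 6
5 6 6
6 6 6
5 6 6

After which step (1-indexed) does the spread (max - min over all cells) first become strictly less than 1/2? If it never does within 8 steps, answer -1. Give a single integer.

Answer: 2

Derivation:
Step 1: max=6, min=11/2, spread=1/2
Step 2: max=6, min=203/36, spread=13/36
  -> spread < 1/2 first at step 2
Step 3: max=1193/200, min=41143/7200, spread=361/1440
Step 4: max=32039/5400, min=745631/129600, spread=4661/25920
Step 5: max=12763379/2160000, min=37481137/6480000, spread=809/6480
Step 6: max=114604699/19440000, min=2705269601/466560000, spread=1809727/18662400
Step 7: max=857599427/145800000, min=162717152059/27993600000, spread=77677517/1119744000
Step 8: max=68524933549/11664000000, min=9775797605681/1679616000000, spread=734342603/13436928000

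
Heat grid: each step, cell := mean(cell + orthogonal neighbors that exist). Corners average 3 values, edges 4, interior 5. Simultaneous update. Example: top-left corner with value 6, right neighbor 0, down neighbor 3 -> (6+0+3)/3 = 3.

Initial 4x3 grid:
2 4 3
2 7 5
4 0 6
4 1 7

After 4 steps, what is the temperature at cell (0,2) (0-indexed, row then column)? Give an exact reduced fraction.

Answer: 29533/7200

Derivation:
Step 1: cell (0,2) = 4
Step 2: cell (0,2) = 53/12
Step 3: cell (0,2) = 2957/720
Step 4: cell (0,2) = 29533/7200
Full grid after step 4:
  231697/64800 406967/108000 29533/7200
  740299/216000 344111/90000 32437/8000
  244333/72000 327011/90000 874999/216000
  70789/21600 390767/108000 250567/64800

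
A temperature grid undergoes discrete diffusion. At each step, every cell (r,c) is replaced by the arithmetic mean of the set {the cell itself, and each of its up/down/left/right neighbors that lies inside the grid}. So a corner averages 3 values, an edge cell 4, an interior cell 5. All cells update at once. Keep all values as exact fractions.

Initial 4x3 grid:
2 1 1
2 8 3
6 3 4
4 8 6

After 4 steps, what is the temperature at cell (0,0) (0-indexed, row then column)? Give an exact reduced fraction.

Step 1: cell (0,0) = 5/3
Step 2: cell (0,0) = 55/18
Step 3: cell (0,0) = 6349/2160
Step 4: cell (0,0) = 214987/64800
Full grid after step 4:
  214987/64800 336247/108000 105881/32400
  798709/216000 691487/180000 197521/54000
  332083/72000 536033/120000 27559/6000
  70921/14400 1472837/288000 212713/43200

Answer: 214987/64800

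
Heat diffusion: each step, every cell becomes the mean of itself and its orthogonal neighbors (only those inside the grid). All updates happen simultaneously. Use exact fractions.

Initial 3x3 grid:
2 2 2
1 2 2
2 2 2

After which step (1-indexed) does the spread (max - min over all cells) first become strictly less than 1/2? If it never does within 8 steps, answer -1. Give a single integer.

Step 1: max=2, min=5/3, spread=1/3
  -> spread < 1/2 first at step 1
Step 2: max=2, min=413/240, spread=67/240
Step 3: max=393/200, min=3883/2160, spread=1807/10800
Step 4: max=10439/5400, min=1570037/864000, spread=33401/288000
Step 5: max=1036609/540000, min=14322067/7776000, spread=3025513/38880000
Step 6: max=54844051/28800000, min=5755873133/3110400000, spread=53531/995328
Step 7: max=14760883949/7776000000, min=347215074151/186624000000, spread=450953/11943936
Step 8: max=1765231389481/933120000000, min=20885976439397/11197440000000, spread=3799043/143327232

Answer: 1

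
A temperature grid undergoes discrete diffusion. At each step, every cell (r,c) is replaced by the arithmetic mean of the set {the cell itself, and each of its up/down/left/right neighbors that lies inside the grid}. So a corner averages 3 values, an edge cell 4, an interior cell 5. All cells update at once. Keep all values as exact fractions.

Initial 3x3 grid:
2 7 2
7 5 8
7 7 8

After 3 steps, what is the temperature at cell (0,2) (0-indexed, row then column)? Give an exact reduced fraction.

Step 1: cell (0,2) = 17/3
Step 2: cell (0,2) = 185/36
Step 3: cell (0,2) = 12283/2160
Full grid after step 3:
  11813/2160 529/100 12283/2160
  82801/14400 36937/6000 86551/14400
  1169/180 92951/14400 7289/1080

Answer: 12283/2160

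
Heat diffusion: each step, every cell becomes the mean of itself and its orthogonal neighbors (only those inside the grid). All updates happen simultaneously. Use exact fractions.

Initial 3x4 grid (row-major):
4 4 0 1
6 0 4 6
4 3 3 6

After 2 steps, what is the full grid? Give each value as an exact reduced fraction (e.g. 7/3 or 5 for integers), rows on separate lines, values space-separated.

After step 1:
  14/3 2 9/4 7/3
  7/2 17/5 13/5 17/4
  13/3 5/2 4 5
After step 2:
  61/18 739/240 551/240 53/18
  159/40 14/5 33/10 851/240
  31/9 427/120 141/40 53/12

Answer: 61/18 739/240 551/240 53/18
159/40 14/5 33/10 851/240
31/9 427/120 141/40 53/12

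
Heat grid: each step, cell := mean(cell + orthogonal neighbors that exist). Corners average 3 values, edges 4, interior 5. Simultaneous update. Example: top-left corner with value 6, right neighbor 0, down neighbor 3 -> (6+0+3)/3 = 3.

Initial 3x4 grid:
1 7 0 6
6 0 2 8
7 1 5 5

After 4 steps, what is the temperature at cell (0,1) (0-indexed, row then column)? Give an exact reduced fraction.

Answer: 765319/216000

Derivation:
Step 1: cell (0,1) = 2
Step 2: cell (0,1) = 817/240
Step 3: cell (0,1) = 23647/7200
Step 4: cell (0,1) = 765319/216000
Full grid after step 4:
  28169/8100 765319/216000 808699/216000 536369/129600
  1564633/432000 158963/45000 1401479/360000 3644311/864000
  235777/64800 402347/108000 141929/36000 186173/43200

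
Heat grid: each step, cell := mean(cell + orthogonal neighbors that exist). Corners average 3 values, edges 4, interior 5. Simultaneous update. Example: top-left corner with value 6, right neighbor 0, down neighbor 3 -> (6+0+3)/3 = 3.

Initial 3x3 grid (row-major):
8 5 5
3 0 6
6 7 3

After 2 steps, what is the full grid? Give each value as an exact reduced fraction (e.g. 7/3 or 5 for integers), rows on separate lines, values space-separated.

After step 1:
  16/3 9/2 16/3
  17/4 21/5 7/2
  16/3 4 16/3
After step 2:
  169/36 581/120 40/9
  1147/240 409/100 551/120
  163/36 283/60 77/18

Answer: 169/36 581/120 40/9
1147/240 409/100 551/120
163/36 283/60 77/18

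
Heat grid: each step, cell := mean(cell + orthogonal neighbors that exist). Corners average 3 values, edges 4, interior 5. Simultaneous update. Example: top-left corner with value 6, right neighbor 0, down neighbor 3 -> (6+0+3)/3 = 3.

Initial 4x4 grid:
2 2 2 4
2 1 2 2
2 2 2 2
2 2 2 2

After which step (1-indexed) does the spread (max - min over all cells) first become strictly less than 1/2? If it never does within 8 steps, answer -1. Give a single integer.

Answer: 3

Derivation:
Step 1: max=8/3, min=7/4, spread=11/12
Step 2: max=23/9, min=89/50, spread=349/450
Step 3: max=5023/2160, min=4433/2400, spread=10333/21600
  -> spread < 1/2 first at step 3
Step 4: max=146941/64800, min=45649/24000, spread=236887/648000
Step 5: max=4263511/1944000, min=4129961/2160000, spread=5465461/19440000
Step 6: max=25192181/11664000, min=41655187/21600000, spread=134919001/583200000
Step 7: max=3720829903/1749600000, min=377367827/194400000, spread=16225973/87480000
Step 8: max=110563170601/52488000000, min=11375150549/5832000000, spread=409340783/2624400000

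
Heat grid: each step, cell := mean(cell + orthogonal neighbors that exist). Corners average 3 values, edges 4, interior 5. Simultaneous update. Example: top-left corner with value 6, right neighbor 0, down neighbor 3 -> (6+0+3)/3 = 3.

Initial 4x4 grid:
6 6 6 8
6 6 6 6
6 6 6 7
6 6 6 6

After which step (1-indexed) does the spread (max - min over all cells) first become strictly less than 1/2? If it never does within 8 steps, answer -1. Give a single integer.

Step 1: max=27/4, min=6, spread=3/4
Step 2: max=239/36, min=6, spread=23/36
Step 3: max=1393/216, min=6, spread=97/216
  -> spread < 1/2 first at step 3
Step 4: max=207551/32400, min=6009/1000, spread=64297/162000
Step 5: max=6164177/972000, min=20329/3375, spread=12377/38880
Step 6: max=184021937/29160000, min=120839/20000, spread=313547/1166400
Step 7: max=1098635953/174960000, min=29423063/4860000, spread=7881137/34992000
Step 8: max=164250516101/26244000000, min=8848813357/1458000000, spread=198875027/1049760000

Answer: 3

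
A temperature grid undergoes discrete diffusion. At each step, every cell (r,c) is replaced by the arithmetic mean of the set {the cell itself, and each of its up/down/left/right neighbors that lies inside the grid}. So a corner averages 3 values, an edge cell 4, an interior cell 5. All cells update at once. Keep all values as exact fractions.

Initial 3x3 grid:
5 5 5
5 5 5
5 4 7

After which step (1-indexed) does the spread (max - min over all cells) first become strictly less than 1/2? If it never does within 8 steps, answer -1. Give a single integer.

Answer: 2

Derivation:
Step 1: max=11/2, min=14/3, spread=5/6
Step 2: max=193/36, min=73/15, spread=89/180
  -> spread < 1/2 first at step 2
Step 3: max=37433/7200, min=889/180, spread=1873/7200
Step 4: max=669181/129600, min=268597/54000, spread=122741/648000
Step 5: max=132686897/25920000, min=359879/72000, spread=3130457/25920000
Step 6: max=2381987029/466560000, min=244032637/48600000, spread=196368569/2332800000
Step 7: max=142457270063/27993600000, min=11735099849/2332800000, spread=523543/8957952
Step 8: max=8535364378861/1679616000000, min=117589568413/23328000000, spread=4410589/107495424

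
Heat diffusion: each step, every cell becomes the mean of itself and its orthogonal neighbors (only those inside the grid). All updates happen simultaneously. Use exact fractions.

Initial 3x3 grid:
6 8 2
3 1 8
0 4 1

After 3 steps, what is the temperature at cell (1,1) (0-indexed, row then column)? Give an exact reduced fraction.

Step 1: cell (1,1) = 24/5
Step 2: cell (1,1) = 321/100
Step 3: cell (1,1) = 23987/6000
Full grid after step 3:
  9463/2160 61001/14400 3391/720
  2657/800 23987/6000 6797/1800
  413/135 20713/7200 3859/1080

Answer: 23987/6000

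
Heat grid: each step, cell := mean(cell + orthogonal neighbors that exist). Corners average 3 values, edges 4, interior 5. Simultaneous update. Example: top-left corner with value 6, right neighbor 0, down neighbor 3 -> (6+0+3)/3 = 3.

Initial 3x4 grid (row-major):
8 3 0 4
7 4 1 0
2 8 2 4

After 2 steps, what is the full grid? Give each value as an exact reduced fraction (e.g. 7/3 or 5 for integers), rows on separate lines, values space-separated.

Answer: 5 327/80 509/240 67/36
1291/240 19/5 14/5 419/240
179/36 1081/240 223/80 8/3

Derivation:
After step 1:
  6 15/4 2 4/3
  21/4 23/5 7/5 9/4
  17/3 4 15/4 2
After step 2:
  5 327/80 509/240 67/36
  1291/240 19/5 14/5 419/240
  179/36 1081/240 223/80 8/3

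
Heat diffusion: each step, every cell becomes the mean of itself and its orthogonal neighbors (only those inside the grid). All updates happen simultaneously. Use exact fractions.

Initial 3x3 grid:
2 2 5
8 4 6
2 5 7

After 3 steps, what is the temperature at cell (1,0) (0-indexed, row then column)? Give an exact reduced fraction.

Answer: 43/10

Derivation:
Step 1: cell (1,0) = 4
Step 2: cell (1,0) = 9/2
Step 3: cell (1,0) = 43/10
Full grid after step 3:
  595/144 12029/2880 1975/432
  43/10 5623/1200 6967/1440
  113/24 2329/480 47/9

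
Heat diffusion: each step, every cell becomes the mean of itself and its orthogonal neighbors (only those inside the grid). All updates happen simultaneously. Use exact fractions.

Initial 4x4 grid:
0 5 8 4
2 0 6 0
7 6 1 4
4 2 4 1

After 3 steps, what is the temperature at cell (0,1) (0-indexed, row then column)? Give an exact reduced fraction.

Answer: 2429/720

Derivation:
Step 1: cell (0,1) = 13/4
Step 2: cell (0,1) = 227/60
Step 3: cell (0,1) = 2429/720
Full grid after step 3:
  871/270 2429/720 65/16 137/36
  2273/720 2731/750 1693/500 871/240
  13741/3600 2533/750 1717/500 3299/1200
  512/135 13531/3600 1163/400 511/180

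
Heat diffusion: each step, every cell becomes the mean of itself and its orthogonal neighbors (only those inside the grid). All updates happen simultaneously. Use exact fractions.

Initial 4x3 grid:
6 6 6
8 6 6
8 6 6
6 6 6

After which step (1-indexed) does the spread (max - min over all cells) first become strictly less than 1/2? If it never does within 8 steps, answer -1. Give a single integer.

Step 1: max=7, min=6, spread=1
Step 2: max=203/30, min=6, spread=23/30
Step 3: max=5951/900, min=551/90, spread=49/100
  -> spread < 1/2 first at step 3
Step 4: max=88171/13500, min=8351/1350, spread=4661/13500
Step 5: max=2622307/405000, min=420697/67500, spread=157/648
Step 6: max=156432413/24300000, min=8456141/1350000, spread=1351/7776
Step 7: max=4673911721/729000000, min=381923633/60750000, spread=5813/46656
Step 8: max=69908688391/10935000000, min=22977219047/3645000000, spread=6253/69984

Answer: 3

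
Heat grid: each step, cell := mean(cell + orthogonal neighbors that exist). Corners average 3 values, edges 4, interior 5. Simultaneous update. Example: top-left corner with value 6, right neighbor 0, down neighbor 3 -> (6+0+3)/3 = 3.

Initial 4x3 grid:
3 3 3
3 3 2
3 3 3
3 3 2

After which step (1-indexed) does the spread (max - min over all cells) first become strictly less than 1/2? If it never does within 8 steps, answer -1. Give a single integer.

Step 1: max=3, min=5/2, spread=1/2
Step 2: max=3, min=95/36, spread=13/36
  -> spread < 1/2 first at step 2
Step 3: max=593/200, min=19543/7200, spread=361/1440
Step 4: max=15839/5400, min=356831/129600, spread=4661/25920
Step 5: max=6283379/2160000, min=18041137/6480000, spread=809/6480
Step 6: max=56284699/19440000, min=1305589601/466560000, spread=1809727/18662400
Step 7: max=420199427/145800000, min=78736352059/27993600000, spread=77677517/1119744000
Step 8: max=33532933549/11664000000, min=4736949605681/1679616000000, spread=734342603/13436928000

Answer: 2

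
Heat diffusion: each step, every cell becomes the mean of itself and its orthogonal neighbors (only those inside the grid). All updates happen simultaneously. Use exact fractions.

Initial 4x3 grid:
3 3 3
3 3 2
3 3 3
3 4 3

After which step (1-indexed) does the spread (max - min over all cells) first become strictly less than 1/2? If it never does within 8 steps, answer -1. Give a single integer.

Answer: 3

Derivation:
Step 1: max=10/3, min=8/3, spread=2/3
Step 2: max=787/240, min=329/120, spread=43/80
Step 3: max=6917/2160, min=3029/1080, spread=859/2160
  -> spread < 1/2 first at step 3
Step 4: max=81371/25920, min=18547/6480, spread=7183/25920
Step 5: max=4855729/1555200, min=559669/194400, spread=378377/1555200
Step 6: max=288635867/93312000, min=2119229/729000, spread=3474911/18662400
Step 7: max=17232461233/5598720000, min=1022528183/349920000, spread=174402061/1119744000
Step 8: max=1028606623187/335923200000, min=30841563491/10497600000, spread=1667063659/13436928000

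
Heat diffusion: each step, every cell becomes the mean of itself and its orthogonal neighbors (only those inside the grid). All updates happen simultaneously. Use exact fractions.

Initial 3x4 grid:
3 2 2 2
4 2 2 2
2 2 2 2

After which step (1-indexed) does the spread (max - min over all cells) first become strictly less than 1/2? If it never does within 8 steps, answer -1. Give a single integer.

Step 1: max=3, min=2, spread=1
Step 2: max=649/240, min=2, spread=169/240
Step 3: max=467/180, min=2, spread=107/180
Step 4: max=11969/4800, min=3047/1500, spread=11093/24000
  -> spread < 1/2 first at step 4
Step 5: max=6343129/2592000, min=222241/108000, spread=201869/518400
Step 6: max=373579471/155520000, min=45097573/21600000, spread=244384727/777600000
Step 7: max=7380995863/3110400000, min=410479243/194400000, spread=3614791/13824000
Step 8: max=1314389368751/559872000000, min=55283873921/25920000000, spread=601288460287/2799360000000

Answer: 4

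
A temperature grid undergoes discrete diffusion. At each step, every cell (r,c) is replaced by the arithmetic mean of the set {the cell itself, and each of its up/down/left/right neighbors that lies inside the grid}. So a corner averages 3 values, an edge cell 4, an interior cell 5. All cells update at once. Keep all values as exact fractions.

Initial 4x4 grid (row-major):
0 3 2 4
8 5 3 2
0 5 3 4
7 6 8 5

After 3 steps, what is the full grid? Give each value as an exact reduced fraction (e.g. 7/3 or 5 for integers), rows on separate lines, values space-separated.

Answer: 7783/2160 11603/3600 11687/3600 1277/432
26791/7200 23773/6000 20611/6000 25309/7200
33287/7200 25943/6000 5417/1200 29389/7200
10373/2160 1171/225 4403/900 10591/2160

Derivation:
After step 1:
  11/3 5/2 3 8/3
  13/4 24/5 3 13/4
  5 19/5 23/5 7/2
  13/3 13/2 11/2 17/3
After step 2:
  113/36 419/120 67/24 107/36
  1003/240 347/100 373/100 149/48
  983/240 247/50 102/25 1021/240
  95/18 151/30 167/30 44/9
After step 3:
  7783/2160 11603/3600 11687/3600 1277/432
  26791/7200 23773/6000 20611/6000 25309/7200
  33287/7200 25943/6000 5417/1200 29389/7200
  10373/2160 1171/225 4403/900 10591/2160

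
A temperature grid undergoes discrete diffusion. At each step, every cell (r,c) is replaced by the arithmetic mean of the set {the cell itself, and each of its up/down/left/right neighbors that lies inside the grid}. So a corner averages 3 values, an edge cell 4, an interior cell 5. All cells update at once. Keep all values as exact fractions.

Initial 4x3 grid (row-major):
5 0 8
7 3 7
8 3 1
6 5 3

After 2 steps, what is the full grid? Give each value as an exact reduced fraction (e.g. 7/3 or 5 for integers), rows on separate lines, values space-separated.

After step 1:
  4 4 5
  23/4 4 19/4
  6 4 7/2
  19/3 17/4 3
After step 2:
  55/12 17/4 55/12
  79/16 9/2 69/16
  265/48 87/20 61/16
  199/36 211/48 43/12

Answer: 55/12 17/4 55/12
79/16 9/2 69/16
265/48 87/20 61/16
199/36 211/48 43/12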